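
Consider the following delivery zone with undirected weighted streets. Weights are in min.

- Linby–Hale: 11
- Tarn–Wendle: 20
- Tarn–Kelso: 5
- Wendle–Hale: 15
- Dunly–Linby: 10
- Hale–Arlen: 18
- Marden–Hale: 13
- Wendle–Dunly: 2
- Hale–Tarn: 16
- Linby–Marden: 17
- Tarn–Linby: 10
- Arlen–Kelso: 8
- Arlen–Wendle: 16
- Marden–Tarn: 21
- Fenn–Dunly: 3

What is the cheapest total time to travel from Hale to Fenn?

20 min

Compare a few routes:
Hale → Arlen → Wendle → Dunly → Fenn: 18+16+2+3 = 39
Hale → Tarn → Linby → Dunly → Fenn: 16+10+10+3 = 39
Hale → Linby → Dunly → Fenn: 11+10+3 = 24
Hale → Wendle → Dunly → Fenn: 15+2+3 = 20
Cheapest is Hale → Wendle → Dunly → Fenn at 20 min.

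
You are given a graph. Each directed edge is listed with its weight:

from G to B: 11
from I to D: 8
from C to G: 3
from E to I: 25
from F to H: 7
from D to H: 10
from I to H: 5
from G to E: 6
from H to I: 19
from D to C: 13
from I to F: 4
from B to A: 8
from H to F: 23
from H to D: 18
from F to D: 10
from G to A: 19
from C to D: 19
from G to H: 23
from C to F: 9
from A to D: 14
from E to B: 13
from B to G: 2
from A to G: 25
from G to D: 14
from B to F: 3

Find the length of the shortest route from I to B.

35

Shortest distances from I:
I: 0
F: 4  (via I)
H: 5  (via I)
D: 8  (via I)
C: 21  (via D)
G: 24  (via C)
E: 30  (via G)
B: 35  (via G)
Shortest route: I → D → C → G → B = 35.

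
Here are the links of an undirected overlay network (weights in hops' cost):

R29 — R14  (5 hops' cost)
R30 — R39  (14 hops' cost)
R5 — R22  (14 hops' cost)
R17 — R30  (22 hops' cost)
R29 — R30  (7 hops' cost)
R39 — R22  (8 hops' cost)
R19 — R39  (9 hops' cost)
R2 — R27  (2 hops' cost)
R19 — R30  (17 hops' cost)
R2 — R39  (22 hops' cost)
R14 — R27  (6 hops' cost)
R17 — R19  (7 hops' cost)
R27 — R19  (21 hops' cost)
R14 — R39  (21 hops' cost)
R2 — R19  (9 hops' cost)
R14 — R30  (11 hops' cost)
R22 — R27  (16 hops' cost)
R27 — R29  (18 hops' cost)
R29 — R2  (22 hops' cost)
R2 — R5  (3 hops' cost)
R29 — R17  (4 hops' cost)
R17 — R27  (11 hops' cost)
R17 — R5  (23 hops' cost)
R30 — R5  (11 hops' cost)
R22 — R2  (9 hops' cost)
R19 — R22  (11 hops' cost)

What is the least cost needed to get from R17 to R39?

Candidate routes:
R17 → R19 → R39: 7+9 = 16
R17 → R29 → R30 → R39: 4+7+14 = 25
Cheapest is R17 → R19 → R39 at 16 hops' cost.

16 hops' cost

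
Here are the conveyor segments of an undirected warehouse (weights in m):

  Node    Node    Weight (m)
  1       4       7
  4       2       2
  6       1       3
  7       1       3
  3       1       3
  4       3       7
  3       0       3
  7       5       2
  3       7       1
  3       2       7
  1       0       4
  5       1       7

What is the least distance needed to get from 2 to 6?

Settle nodes by increasing distance from 2:
2: 0
4: 2  (via 2)
3: 7  (via 2)
7: 8  (via 3)
1: 9  (via 4)
0: 10  (via 3)
5: 10  (via 7)
6: 12  (via 1)
Shortest route: 2 → 4 → 1 → 6 = 12 m.

12 m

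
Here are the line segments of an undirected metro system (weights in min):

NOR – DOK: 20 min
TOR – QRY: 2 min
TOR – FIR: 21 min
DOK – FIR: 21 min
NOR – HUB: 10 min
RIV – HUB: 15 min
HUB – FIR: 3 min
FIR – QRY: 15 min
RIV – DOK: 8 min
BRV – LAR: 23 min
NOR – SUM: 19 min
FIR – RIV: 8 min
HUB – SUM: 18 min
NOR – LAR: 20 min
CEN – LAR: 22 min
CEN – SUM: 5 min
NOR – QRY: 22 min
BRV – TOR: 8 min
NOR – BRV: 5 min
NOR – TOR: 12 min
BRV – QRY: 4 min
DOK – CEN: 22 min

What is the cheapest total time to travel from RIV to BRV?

26 min

Shortest distances from RIV:
RIV: 0
FIR: 8  (via RIV)
DOK: 8  (via RIV)
HUB: 11  (via FIR)
NOR: 21  (via HUB)
QRY: 23  (via FIR)
TOR: 25  (via QRY)
BRV: 26  (via NOR)
Shortest route: RIV → FIR → HUB → NOR → BRV = 26 min.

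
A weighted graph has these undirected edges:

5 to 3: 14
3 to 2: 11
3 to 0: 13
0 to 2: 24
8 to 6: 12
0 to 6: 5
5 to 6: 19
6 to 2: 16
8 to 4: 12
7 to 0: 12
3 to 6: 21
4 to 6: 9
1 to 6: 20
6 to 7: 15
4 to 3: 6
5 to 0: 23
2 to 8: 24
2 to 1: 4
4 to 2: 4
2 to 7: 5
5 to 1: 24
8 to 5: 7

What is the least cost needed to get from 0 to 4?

14

Compare a few routes:
0 - 3 - 4: 13+6 = 19
0 - 6 - 4: 5+9 = 14
The minimum is 14 via 0 - 6 - 4.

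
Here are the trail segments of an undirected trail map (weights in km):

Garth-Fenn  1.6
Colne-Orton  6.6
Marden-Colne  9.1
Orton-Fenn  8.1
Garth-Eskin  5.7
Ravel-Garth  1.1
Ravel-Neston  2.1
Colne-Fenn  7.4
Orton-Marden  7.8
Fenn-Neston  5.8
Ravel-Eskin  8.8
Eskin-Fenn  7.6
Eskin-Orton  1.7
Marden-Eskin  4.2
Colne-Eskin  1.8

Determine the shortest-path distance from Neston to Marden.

13.1 km

Compare a few routes:
Neston - Ravel - Garth - Fenn - Eskin - Marden: 2.1+1.1+1.6+7.6+4.2 = 16.6
Neston - Ravel - Eskin - Marden: 2.1+8.8+4.2 = 15.1
Neston - Ravel - Garth - Eskin - Marden: 2.1+1.1+5.7+4.2 = 13.1
The minimum is 13.1 km via Neston - Ravel - Garth - Eskin - Marden.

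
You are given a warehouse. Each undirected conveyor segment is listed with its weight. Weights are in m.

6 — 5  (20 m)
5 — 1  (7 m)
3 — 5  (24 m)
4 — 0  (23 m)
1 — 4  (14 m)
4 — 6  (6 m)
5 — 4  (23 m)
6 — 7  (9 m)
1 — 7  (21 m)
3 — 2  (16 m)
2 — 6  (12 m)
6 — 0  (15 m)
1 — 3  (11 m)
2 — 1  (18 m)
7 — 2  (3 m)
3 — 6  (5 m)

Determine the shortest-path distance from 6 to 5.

20 m

Compare a few routes:
6 - 3 - 1 - 5: 5+11+7 = 23
6 - 5: 20 = 20
Cheapest is 6 - 5 at 20 m.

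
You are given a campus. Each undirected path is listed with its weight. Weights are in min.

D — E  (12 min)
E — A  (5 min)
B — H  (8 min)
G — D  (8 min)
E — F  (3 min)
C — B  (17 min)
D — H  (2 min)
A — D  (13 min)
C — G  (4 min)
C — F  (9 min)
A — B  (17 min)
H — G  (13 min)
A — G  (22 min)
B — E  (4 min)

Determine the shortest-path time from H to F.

15 min

Settle nodes by increasing distance from H:
H: 0
D: 2  (via H)
B: 8  (via H)
G: 10  (via D)
E: 12  (via B)
C: 14  (via G)
A: 15  (via D)
F: 15  (via E)
Shortest route: H → B → E → F = 15 min.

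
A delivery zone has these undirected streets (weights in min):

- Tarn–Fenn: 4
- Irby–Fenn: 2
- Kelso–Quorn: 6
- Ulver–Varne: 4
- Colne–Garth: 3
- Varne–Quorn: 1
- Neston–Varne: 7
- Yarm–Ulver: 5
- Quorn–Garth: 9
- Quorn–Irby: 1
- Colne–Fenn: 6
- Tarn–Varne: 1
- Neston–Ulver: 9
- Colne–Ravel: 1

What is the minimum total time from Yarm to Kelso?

Candidate routes:
Yarm → Ulver → Varne → Quorn → Kelso: 5+4+1+6 = 16
Yarm → Ulver → Varne → Tarn → Fenn → Irby → Quorn → Kelso: 5+4+1+4+2+1+6 = 23
The minimum is 16 min via Yarm → Ulver → Varne → Quorn → Kelso.

16 min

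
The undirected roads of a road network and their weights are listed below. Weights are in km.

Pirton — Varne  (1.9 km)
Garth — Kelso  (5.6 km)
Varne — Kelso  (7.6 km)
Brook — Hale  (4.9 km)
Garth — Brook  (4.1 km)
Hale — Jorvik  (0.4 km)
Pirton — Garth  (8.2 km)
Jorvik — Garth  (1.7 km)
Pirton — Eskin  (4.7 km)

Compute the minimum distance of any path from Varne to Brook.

Enumerating some paths:
Varne - Pirton - Garth - Jorvik - Hale - Brook: 1.9+8.2+1.7+0.4+4.9 = 17.1
Varne - Pirton - Garth - Brook: 1.9+8.2+4.1 = 14.2
Varne - Kelso - Garth - Brook: 7.6+5.6+4.1 = 17.3
The minimum is 14.2 km via Varne - Pirton - Garth - Brook.

14.2 km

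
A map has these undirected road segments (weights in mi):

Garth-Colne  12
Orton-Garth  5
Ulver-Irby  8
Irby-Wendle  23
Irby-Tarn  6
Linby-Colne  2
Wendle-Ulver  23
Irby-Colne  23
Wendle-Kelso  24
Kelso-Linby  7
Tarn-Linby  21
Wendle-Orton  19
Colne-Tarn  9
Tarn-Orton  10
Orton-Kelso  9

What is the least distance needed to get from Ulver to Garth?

29 mi

Settle nodes by increasing distance from Ulver:
Ulver: 0
Irby: 8  (via Ulver)
Tarn: 14  (via Irby)
Wendle: 23  (via Ulver)
Colne: 23  (via Tarn)
Orton: 24  (via Tarn)
Linby: 25  (via Colne)
Garth: 29  (via Orton)
Shortest route: Ulver–Irby–Tarn–Orton–Garth = 29 mi.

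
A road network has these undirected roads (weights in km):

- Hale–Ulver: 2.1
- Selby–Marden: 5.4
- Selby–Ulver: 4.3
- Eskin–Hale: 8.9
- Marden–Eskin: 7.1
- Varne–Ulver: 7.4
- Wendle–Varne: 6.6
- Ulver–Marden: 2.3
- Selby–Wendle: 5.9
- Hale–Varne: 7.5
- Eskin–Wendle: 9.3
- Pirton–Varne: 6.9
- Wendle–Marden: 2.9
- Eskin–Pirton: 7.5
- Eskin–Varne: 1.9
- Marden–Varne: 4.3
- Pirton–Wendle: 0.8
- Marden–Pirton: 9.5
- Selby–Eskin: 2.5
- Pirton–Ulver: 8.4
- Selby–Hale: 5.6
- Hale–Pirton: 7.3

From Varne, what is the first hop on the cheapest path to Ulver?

Marden

Compare a few routes:
Varne - Ulver: 7.4 = 7.4
Varne - Eskin - Selby - Ulver: 1.9+2.5+4.3 = 8.7
Varne - Marden - Ulver: 4.3+2.3 = 6.6
Cheapest is Varne - Marden - Ulver at 6.6 km.
So from Varne the first move is to Marden.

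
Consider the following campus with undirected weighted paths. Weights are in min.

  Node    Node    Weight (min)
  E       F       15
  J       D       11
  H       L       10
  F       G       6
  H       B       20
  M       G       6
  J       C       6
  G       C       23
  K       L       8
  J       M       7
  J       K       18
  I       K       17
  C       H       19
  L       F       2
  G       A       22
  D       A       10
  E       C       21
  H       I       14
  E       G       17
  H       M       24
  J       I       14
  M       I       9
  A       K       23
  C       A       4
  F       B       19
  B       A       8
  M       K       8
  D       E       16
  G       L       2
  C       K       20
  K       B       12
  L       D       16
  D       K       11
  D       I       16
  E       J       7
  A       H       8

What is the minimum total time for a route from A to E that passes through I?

Best A to I: A → H → I costing 22
Shortest I→E: I → J → E = 21
Total via I: 22 + 21 = 43 min.

43 min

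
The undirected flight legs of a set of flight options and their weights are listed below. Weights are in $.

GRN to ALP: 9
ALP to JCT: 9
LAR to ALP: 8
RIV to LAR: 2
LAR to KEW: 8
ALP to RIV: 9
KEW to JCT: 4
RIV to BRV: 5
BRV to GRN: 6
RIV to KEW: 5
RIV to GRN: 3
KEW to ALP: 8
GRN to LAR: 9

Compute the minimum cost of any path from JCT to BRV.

$14

Settle nodes by increasing distance from JCT:
JCT: 0
KEW: 4  (via JCT)
RIV: 9  (via KEW)
ALP: 9  (via JCT)
LAR: 11  (via RIV)
GRN: 12  (via RIV)
BRV: 14  (via RIV)
Shortest route: JCT–KEW–RIV–BRV = $14.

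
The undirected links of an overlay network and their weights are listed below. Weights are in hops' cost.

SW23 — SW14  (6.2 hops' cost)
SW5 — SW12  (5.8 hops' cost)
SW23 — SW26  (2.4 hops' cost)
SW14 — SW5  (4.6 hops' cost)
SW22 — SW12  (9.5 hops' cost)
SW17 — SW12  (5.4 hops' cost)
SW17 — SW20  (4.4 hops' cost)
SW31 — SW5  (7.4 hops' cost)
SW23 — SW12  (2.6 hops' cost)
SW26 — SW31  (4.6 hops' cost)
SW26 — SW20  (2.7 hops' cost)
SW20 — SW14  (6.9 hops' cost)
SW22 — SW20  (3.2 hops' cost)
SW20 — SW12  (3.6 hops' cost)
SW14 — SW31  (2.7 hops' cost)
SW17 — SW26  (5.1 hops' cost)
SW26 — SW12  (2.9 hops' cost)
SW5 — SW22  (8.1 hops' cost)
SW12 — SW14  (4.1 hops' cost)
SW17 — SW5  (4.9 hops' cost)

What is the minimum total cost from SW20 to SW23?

5.1 hops' cost

Candidate routes:
SW20–SW12–SW23: 3.6+2.6 = 6.2
SW20–SW26–SW23: 2.7+2.4 = 5.1
SW20–SW26–SW12–SW23: 2.7+2.9+2.6 = 8.2
Cheapest is SW20–SW26–SW23 at 5.1 hops' cost.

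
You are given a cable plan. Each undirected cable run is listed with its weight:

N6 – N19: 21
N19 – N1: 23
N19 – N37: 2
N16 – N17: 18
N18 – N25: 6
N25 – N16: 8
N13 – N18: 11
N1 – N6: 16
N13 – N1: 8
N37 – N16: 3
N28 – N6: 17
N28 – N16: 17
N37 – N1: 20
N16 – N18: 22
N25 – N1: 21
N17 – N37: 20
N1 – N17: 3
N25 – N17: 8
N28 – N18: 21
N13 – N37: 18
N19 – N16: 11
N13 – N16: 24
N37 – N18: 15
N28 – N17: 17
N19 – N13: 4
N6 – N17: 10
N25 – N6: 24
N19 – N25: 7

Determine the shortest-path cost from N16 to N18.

14

Shortest distances from N16:
N16: 0
N37: 3  (via N16)
N19: 5  (via N37)
N25: 8  (via N16)
N13: 9  (via N19)
N18: 14  (via N25)
Shortest route: N16–N25–N18 = 14.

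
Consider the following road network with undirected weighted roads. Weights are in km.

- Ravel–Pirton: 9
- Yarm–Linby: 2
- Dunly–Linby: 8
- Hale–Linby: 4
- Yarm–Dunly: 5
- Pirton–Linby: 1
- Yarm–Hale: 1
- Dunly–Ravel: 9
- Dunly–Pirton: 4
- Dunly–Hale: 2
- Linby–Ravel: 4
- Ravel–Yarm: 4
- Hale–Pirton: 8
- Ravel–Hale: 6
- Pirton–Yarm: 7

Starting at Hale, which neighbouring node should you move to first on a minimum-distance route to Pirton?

Yarm

Enumerating some paths:
Hale → Yarm → Linby → Pirton: 1+2+1 = 4
Hale → Linby → Pirton: 4+1 = 5
The minimum is 4 km via Hale → Yarm → Linby → Pirton.
So from Hale the first move is to Yarm.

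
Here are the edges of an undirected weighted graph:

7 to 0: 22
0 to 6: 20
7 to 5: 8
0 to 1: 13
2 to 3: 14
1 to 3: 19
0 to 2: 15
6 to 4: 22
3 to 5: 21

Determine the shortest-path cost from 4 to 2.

57

Running Dijkstra from 4:
4: 0
6: 22  (via 4)
0: 42  (via 6)
1: 55  (via 0)
2: 57  (via 0)
Shortest route: 4–6–0–2 = 57.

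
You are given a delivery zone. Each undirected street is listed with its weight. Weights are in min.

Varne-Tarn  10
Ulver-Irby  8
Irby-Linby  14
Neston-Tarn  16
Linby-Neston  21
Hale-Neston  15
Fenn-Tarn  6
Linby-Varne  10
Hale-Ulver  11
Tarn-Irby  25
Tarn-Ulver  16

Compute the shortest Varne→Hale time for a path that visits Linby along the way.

43 min

Shortest Varne→Linby: Varne → Linby = 10
Shortest Linby→Hale: Linby → Irby → Ulver → Hale = 33
Total via Linby: 10 + 33 = 43 min.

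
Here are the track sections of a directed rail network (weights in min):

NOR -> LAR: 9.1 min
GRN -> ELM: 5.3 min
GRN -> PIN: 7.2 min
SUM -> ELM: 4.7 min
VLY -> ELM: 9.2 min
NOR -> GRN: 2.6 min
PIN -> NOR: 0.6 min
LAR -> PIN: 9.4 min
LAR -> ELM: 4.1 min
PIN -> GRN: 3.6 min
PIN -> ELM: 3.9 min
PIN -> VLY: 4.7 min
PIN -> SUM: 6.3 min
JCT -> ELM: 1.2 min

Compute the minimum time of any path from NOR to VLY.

Running Dijkstra from NOR:
NOR: 0
GRN: 2.6  (via NOR)
ELM: 7.9  (via GRN)
LAR: 9.1  (via NOR)
PIN: 9.8  (via GRN)
VLY: 14.5  (via PIN)
Shortest route: NOR → GRN → PIN → VLY = 14.5 min.

14.5 min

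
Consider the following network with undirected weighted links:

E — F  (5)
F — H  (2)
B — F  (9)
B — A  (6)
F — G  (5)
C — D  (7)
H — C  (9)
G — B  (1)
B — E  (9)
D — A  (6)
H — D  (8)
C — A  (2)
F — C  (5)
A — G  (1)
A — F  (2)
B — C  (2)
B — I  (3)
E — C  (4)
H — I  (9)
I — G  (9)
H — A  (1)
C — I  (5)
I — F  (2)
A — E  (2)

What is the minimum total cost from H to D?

7

Candidate routes:
H–A–D: 1+6 = 7
H–D: 8 = 8
H–F–A–D: 2+2+6 = 10
The minimum is 7 via H–A–D.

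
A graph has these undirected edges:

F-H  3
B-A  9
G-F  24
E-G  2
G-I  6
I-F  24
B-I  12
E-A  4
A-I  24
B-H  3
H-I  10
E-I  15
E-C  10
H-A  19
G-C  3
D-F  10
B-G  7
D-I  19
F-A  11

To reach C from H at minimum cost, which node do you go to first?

Enumerating some paths:
H - B - G - C: 3+7+3 = 13
H - I - G - C: 10+6+3 = 19
Cheapest is H - B - G - C at 13.
So from H the first move is to B.

B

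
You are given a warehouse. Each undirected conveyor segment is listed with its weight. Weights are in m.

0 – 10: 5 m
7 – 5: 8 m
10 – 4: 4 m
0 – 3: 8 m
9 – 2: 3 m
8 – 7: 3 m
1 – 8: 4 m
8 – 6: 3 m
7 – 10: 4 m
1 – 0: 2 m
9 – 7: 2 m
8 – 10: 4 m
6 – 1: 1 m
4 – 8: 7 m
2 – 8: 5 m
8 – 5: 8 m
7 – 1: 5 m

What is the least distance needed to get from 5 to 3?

Enumerating some paths:
5–8–1–0–3: 8+4+2+8 = 22
5–7–1–0–3: 8+5+2+8 = 23
Cheapest is 5–8–1–0–3 at 22 m.

22 m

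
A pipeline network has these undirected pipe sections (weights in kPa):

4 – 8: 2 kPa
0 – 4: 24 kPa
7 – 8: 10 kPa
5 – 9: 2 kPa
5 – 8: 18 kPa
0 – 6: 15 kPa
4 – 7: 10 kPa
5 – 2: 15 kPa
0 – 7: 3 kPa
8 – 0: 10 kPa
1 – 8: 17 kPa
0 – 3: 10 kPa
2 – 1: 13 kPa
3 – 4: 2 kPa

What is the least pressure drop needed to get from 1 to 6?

42 kPa

Compare a few routes:
1–8–7–0–6: 17+10+3+15 = 45
1–8–0–6: 17+10+15 = 42
The minimum is 42 kPa via 1–8–0–6.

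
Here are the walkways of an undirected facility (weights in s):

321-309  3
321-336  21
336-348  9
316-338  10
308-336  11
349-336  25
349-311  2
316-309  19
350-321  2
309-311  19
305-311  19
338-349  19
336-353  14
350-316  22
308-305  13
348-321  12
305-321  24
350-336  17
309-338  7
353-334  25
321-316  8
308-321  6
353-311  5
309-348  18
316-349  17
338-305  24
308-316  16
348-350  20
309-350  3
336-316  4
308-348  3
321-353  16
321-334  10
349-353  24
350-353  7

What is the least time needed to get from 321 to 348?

Compare a few routes:
321–348: 12 = 12
321–308–348: 6+3 = 9
321–316–336–348: 8+4+9 = 21
321–309–348: 3+18 = 21
The minimum is 9 s via 321–308–348.

9 s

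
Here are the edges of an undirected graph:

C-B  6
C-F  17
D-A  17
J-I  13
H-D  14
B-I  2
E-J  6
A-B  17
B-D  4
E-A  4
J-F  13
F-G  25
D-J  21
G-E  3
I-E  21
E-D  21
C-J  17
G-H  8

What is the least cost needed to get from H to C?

Running Dijkstra from H:
H: 0
G: 8  (via H)
E: 11  (via G)
D: 14  (via H)
A: 15  (via E)
J: 17  (via E)
B: 18  (via D)
I: 20  (via B)
C: 24  (via B)
Shortest route: H–D–B–C = 24.

24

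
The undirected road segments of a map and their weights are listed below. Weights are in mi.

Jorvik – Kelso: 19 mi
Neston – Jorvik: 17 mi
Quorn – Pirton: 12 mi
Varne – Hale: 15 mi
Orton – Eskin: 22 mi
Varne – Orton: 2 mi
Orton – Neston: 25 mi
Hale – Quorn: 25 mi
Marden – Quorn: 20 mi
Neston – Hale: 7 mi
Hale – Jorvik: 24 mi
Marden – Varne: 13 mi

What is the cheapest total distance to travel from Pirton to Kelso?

80 mi

Shortest distances from Pirton:
Pirton: 0
Quorn: 12  (via Pirton)
Marden: 32  (via Quorn)
Hale: 37  (via Quorn)
Neston: 44  (via Hale)
Varne: 45  (via Marden)
Orton: 47  (via Varne)
Jorvik: 61  (via Hale)
Eskin: 69  (via Orton)
Kelso: 80  (via Jorvik)
Shortest route: Pirton–Quorn–Hale–Jorvik–Kelso = 80 mi.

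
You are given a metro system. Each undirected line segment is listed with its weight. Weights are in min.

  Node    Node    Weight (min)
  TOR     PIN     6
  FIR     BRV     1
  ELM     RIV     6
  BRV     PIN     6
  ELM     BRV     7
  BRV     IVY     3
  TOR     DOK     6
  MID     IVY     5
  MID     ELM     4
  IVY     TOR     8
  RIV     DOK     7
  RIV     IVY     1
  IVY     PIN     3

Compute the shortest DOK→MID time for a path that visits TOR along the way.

Best DOK to TOR: DOK–TOR costing 6
Best TOR to MID: TOR–IVY–MID costing 13
Total via TOR: 6 + 13 = 19 min.

19 min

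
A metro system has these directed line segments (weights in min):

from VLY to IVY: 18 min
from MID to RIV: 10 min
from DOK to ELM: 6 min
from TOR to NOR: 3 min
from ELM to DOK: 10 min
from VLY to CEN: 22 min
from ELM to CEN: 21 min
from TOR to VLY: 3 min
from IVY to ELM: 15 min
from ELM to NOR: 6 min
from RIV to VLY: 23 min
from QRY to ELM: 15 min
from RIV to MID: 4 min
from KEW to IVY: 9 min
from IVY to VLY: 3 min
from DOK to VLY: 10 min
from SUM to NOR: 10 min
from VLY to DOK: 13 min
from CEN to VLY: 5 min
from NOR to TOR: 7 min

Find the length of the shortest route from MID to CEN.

55 min

Candidate routes:
MID → RIV → VLY → DOK → ELM → CEN: 10+23+13+6+21 = 73
MID → RIV → VLY → CEN: 10+23+22 = 55
The minimum is 55 min via MID → RIV → VLY → CEN.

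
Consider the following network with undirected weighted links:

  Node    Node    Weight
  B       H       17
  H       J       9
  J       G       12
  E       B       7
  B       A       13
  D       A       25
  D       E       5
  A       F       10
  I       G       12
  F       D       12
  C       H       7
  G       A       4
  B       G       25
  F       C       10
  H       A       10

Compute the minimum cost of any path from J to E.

Settle nodes by increasing distance from J:
J: 0
H: 9  (via J)
G: 12  (via J)
A: 16  (via G)
C: 16  (via H)
I: 24  (via G)
B: 26  (via H)
F: 26  (via A)
E: 33  (via B)
Shortest route: J → H → B → E = 33.

33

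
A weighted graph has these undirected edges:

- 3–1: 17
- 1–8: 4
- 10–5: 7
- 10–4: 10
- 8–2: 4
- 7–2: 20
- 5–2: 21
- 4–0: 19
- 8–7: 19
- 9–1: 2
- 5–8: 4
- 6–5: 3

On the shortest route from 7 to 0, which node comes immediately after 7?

Compare a few routes:
7–2–8–5–10–4–0: 20+4+4+7+10+19 = 64
7–2–5–10–4–0: 20+21+7+10+19 = 77
7–8–2–5–10–4–0: 19+4+21+7+10+19 = 80
7–8–5–10–4–0: 19+4+7+10+19 = 59
Cheapest is 7–8–5–10–4–0 at 59.
So from 7 the first move is to 8.

8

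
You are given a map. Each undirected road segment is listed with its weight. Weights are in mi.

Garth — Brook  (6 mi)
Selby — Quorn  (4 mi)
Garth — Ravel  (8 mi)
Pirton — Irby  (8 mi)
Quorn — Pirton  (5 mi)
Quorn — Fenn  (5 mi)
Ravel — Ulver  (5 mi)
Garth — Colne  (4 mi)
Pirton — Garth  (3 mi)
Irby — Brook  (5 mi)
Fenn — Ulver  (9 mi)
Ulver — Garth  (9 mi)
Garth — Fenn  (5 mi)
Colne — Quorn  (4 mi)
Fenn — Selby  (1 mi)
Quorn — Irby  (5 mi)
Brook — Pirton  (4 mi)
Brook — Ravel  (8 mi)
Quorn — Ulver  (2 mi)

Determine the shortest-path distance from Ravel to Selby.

Settle nodes by increasing distance from Ravel:
Ravel: 0
Ulver: 5  (via Ravel)
Quorn: 7  (via Ulver)
Brook: 8  (via Ravel)
Garth: 8  (via Ravel)
Colne: 11  (via Quorn)
Pirton: 11  (via Garth)
Selby: 11  (via Quorn)
Shortest route: Ravel → Ulver → Quorn → Selby = 11 mi.

11 mi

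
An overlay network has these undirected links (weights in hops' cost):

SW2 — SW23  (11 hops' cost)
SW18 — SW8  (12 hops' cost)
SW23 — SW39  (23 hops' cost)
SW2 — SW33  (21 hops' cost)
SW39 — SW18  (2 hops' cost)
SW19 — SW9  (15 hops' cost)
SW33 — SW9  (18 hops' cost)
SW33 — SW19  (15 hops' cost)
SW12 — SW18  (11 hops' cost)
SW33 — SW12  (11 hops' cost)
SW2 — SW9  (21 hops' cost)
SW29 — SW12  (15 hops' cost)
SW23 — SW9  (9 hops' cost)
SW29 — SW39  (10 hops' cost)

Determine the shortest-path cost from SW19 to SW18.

37 hops' cost

Settle nodes by increasing distance from SW19:
SW19: 0
SW9: 15  (via SW19)
SW33: 15  (via SW19)
SW23: 24  (via SW9)
SW12: 26  (via SW33)
SW2: 35  (via SW23)
SW18: 37  (via SW12)
Shortest route: SW19–SW33–SW12–SW18 = 37 hops' cost.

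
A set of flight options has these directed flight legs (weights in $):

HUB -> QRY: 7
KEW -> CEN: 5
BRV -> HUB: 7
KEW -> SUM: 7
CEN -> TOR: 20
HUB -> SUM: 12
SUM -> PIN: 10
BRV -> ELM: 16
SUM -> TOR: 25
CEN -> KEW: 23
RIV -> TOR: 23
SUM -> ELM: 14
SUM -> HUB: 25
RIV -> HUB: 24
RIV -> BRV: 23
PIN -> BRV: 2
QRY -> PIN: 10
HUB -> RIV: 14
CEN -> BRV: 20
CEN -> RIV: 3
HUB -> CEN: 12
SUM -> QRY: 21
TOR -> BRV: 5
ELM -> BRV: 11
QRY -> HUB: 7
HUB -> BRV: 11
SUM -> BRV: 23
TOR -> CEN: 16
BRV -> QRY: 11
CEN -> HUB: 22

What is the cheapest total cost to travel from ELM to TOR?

$50

Shortest distances from ELM:
ELM: 0
BRV: 11  (via ELM)
HUB: 18  (via BRV)
QRY: 22  (via BRV)
SUM: 30  (via HUB)
CEN: 30  (via HUB)
PIN: 32  (via QRY)
RIV: 32  (via HUB)
TOR: 50  (via CEN)
Shortest route: ELM → BRV → HUB → CEN → TOR = $50.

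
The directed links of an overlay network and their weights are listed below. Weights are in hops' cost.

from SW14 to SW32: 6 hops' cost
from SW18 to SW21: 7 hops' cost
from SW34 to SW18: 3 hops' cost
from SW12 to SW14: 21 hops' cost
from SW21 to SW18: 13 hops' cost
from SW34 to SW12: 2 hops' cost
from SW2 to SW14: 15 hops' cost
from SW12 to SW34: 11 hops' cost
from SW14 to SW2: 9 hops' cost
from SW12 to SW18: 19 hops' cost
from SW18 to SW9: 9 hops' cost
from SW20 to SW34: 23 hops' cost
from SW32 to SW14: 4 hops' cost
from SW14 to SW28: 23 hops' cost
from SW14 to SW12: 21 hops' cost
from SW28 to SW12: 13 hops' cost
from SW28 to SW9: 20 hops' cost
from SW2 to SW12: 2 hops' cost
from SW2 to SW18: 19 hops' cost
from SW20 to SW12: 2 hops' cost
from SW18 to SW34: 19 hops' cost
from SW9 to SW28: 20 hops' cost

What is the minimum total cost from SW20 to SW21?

23 hops' cost

Settle nodes by increasing distance from SW20:
SW20: 0
SW12: 2  (via SW20)
SW34: 13  (via SW12)
SW18: 16  (via SW34)
SW21: 23  (via SW18)
Shortest route: SW20–SW12–SW34–SW18–SW21 = 23 hops' cost.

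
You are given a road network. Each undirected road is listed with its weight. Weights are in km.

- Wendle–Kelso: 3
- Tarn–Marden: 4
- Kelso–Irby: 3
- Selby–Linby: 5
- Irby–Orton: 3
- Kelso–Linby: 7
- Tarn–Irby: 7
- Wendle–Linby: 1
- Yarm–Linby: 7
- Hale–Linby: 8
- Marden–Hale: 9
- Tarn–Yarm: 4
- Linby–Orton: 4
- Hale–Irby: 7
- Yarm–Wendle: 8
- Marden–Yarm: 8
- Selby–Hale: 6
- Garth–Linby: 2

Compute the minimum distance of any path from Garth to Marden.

Shortest distances from Garth:
Garth: 0
Linby: 2  (via Garth)
Wendle: 3  (via Linby)
Orton: 6  (via Linby)
Kelso: 6  (via Wendle)
Selby: 7  (via Linby)
Yarm: 9  (via Linby)
Irby: 9  (via Orton)
Hale: 10  (via Linby)
Tarn: 13  (via Yarm)
Marden: 17  (via Yarm)
Shortest route: Garth → Linby → Yarm → Marden = 17 km.

17 km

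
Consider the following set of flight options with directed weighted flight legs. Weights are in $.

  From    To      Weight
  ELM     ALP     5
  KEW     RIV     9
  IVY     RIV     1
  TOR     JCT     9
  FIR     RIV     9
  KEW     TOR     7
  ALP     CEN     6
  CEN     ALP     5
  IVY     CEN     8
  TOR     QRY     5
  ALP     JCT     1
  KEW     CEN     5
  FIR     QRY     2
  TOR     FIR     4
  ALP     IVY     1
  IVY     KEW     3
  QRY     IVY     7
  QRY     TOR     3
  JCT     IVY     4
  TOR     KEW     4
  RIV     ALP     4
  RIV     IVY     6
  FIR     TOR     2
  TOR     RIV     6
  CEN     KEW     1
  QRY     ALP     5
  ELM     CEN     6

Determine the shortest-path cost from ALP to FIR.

$15

Settle nodes by increasing distance from ALP:
ALP: 0
JCT: 1  (via ALP)
IVY: 1  (via ALP)
RIV: 2  (via IVY)
KEW: 4  (via IVY)
CEN: 6  (via ALP)
TOR: 11  (via KEW)
FIR: 15  (via TOR)
Shortest route: ALP–IVY–KEW–TOR–FIR = $15.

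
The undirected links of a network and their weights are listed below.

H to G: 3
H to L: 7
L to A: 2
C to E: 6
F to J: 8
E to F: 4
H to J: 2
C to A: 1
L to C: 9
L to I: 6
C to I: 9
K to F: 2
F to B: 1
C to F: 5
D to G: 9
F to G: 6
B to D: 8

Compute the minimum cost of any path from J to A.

11

Enumerating some paths:
J - F - E - C - A: 8+4+6+1 = 19
J - H - G - F - C - A: 2+3+6+5+1 = 17
J - H - L - A: 2+7+2 = 11
J - F - C - A: 8+5+1 = 14
Cheapest is J - H - L - A at 11.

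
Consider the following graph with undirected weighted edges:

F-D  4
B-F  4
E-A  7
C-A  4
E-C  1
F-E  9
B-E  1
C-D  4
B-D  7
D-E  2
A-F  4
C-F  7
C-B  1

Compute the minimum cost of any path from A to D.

Shortest distances from A:
A: 0
C: 4  (via A)
F: 4  (via A)
B: 5  (via C)
E: 5  (via C)
D: 7  (via E)
Shortest route: A → C → E → D = 7.

7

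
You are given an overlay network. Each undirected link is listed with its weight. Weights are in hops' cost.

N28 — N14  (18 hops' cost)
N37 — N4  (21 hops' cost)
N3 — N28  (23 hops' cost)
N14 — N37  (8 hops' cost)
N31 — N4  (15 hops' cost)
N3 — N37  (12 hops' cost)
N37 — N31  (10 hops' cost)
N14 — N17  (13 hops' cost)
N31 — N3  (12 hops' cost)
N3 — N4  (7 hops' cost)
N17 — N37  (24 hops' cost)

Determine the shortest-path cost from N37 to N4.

19 hops' cost

Settle nodes by increasing distance from N37:
N37: 0
N14: 8  (via N37)
N31: 10  (via N37)
N3: 12  (via N37)
N4: 19  (via N3)
Shortest route: N37 → N3 → N4 = 19 hops' cost.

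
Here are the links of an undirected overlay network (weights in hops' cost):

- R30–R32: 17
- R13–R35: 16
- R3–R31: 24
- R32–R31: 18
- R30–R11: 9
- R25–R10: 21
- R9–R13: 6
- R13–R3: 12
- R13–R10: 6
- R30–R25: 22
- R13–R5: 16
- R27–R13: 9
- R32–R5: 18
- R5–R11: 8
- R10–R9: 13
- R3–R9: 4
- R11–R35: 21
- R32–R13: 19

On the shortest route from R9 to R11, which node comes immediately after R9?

Candidate routes:
R9 - R3 - R13 - R5 - R11: 4+12+16+8 = 40
R9 - R13 - R5 - R11: 6+16+8 = 30
The minimum is 30 hops' cost via R9 - R13 - R5 - R11.
So from R9 the first move is to R13.

R13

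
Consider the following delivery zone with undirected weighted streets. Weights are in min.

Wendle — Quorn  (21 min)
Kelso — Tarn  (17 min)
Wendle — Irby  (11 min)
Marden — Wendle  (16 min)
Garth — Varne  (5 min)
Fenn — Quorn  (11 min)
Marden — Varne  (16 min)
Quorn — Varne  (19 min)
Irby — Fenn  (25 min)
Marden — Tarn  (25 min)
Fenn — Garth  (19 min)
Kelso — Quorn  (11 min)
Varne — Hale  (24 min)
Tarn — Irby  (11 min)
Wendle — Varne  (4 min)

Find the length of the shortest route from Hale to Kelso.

54 min

Enumerating some paths:
Hale - Varne - Wendle - Irby - Tarn - Kelso: 24+4+11+11+17 = 67
Hale - Varne - Quorn - Kelso: 24+19+11 = 54
Hale - Varne - Wendle - Quorn - Kelso: 24+4+21+11 = 60
Hale - Varne - Garth - Fenn - Quorn - Kelso: 24+5+19+11+11 = 70
The minimum is 54 min via Hale - Varne - Quorn - Kelso.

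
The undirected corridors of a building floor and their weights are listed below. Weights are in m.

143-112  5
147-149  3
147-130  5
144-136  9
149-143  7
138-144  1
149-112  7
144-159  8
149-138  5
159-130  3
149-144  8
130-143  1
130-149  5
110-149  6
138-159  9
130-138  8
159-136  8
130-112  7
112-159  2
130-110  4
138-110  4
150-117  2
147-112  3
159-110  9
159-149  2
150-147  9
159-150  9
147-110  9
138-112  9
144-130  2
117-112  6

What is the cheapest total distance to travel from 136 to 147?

Running Dijkstra from 136:
136: 0
159: 8  (via 136)
144: 9  (via 136)
112: 10  (via 159)
138: 10  (via 144)
149: 10  (via 159)
130: 11  (via 159)
143: 12  (via 130)
147: 13  (via 112)
Shortest route: 136 → 159 → 112 → 147 = 13 m.

13 m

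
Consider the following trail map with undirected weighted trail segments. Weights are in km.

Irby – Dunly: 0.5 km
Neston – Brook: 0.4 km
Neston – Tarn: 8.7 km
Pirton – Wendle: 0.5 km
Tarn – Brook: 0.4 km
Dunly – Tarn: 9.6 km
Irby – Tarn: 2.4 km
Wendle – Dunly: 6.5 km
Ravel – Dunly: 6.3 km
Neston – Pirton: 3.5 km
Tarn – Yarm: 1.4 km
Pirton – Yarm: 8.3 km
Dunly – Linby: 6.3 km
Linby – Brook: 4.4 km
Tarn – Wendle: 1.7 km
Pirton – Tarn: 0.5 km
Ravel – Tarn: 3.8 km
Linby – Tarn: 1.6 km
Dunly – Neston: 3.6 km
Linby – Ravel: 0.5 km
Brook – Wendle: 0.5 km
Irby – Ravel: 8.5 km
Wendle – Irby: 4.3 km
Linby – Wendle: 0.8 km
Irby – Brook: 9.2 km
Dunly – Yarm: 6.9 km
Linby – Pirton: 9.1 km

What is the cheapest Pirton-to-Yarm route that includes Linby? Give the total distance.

Best Pirton to Linby: Pirton–Wendle–Linby costing 1.3
Best Linby to Yarm: Linby–Tarn–Yarm costing 3
Total via Linby: 1.3 + 3 = 4.3 km.

4.3 km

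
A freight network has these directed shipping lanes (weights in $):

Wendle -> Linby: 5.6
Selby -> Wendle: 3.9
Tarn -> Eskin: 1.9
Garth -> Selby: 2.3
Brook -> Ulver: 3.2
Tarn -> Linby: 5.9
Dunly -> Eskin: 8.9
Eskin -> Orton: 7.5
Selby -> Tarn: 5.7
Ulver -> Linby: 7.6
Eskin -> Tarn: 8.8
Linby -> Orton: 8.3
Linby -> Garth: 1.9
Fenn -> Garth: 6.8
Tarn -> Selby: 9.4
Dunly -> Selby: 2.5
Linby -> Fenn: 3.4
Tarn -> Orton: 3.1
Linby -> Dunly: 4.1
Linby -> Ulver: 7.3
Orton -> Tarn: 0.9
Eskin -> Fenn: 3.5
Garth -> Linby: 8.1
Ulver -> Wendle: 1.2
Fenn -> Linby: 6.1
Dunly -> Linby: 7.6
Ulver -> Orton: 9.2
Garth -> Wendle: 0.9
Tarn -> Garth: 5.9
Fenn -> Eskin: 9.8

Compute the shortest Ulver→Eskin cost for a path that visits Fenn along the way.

$20

Best Ulver to Fenn: Ulver–Wendle–Linby–Fenn costing 10.2
Shortest Fenn→Eskin: Fenn–Eskin = 9.8
Total via Fenn: 10.2 + 9.8 = $20.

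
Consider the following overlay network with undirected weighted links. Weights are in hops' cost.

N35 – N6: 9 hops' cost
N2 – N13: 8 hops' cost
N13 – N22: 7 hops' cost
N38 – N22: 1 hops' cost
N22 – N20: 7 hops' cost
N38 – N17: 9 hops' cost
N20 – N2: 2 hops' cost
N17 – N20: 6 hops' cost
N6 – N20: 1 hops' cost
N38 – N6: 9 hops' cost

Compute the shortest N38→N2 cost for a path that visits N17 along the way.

17 hops' cost

Best N38 to N17: N38 → N17 costing 9
Shortest N17→N2: N17 → N20 → N2 = 8
Total via N17: 9 + 8 = 17 hops' cost.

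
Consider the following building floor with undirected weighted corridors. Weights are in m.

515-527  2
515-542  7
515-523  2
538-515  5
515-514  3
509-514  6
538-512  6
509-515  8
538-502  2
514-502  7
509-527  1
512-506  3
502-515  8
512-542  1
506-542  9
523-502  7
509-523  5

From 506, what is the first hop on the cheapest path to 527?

Enumerating some paths:
506–512–542–515–527: 3+1+7+2 = 13
506–542–515–527: 9+7+2 = 18
506–512–538–515–527: 3+6+5+2 = 16
The minimum is 13 m via 506–512–542–515–527.
So from 506 the first move is to 512.

512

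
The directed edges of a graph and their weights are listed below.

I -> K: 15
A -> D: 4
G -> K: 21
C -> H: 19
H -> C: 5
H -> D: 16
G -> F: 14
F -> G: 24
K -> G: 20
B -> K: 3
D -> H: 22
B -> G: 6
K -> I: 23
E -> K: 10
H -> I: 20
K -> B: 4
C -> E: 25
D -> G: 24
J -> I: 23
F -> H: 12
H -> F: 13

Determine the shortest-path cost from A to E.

Shortest distances from A:
A: 0
D: 4  (via A)
H: 26  (via D)
G: 28  (via D)
C: 31  (via H)
F: 39  (via H)
I: 46  (via H)
K: 49  (via G)
B: 53  (via K)
E: 56  (via C)
Shortest route: A–D–H–C–E = 56.

56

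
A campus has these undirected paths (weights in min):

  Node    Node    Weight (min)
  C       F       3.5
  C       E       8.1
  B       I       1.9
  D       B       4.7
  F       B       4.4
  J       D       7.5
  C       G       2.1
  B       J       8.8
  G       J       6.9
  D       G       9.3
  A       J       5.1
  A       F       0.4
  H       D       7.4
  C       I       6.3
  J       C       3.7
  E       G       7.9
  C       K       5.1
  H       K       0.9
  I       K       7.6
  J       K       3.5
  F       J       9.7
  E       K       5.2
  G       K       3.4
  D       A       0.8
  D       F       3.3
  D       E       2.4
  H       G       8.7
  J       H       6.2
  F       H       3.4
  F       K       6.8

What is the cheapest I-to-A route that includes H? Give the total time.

12.3 min

Best I to H: I–K–H costing 8.5
Shortest H→A: H–F–A = 3.8
Total via H: 8.5 + 3.8 = 12.3 min.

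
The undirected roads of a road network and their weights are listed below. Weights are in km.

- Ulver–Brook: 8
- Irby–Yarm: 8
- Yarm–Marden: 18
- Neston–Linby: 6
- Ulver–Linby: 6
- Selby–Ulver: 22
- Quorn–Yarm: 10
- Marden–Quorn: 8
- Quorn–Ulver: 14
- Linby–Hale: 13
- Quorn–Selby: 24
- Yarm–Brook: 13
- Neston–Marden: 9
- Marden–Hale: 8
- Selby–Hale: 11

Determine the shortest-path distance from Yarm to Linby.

Running Dijkstra from Yarm:
Yarm: 0
Irby: 8  (via Yarm)
Quorn: 10  (via Yarm)
Brook: 13  (via Yarm)
Marden: 18  (via Yarm)
Ulver: 21  (via Brook)
Hale: 26  (via Marden)
Neston: 27  (via Marden)
Linby: 27  (via Ulver)
Shortest route: Yarm–Brook–Ulver–Linby = 27 km.

27 km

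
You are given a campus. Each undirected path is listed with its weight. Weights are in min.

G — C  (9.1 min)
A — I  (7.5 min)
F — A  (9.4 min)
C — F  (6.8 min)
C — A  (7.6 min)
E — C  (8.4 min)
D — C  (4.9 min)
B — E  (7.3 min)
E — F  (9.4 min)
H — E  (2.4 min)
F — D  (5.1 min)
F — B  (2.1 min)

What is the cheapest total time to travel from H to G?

Shortest distances from H:
H: 0
E: 2.4  (via H)
B: 9.7  (via E)
C: 10.8  (via E)
F: 11.8  (via E)
D: 15.7  (via C)
A: 18.4  (via C)
G: 19.9  (via C)
Shortest route: H–E–C–G = 19.9 min.

19.9 min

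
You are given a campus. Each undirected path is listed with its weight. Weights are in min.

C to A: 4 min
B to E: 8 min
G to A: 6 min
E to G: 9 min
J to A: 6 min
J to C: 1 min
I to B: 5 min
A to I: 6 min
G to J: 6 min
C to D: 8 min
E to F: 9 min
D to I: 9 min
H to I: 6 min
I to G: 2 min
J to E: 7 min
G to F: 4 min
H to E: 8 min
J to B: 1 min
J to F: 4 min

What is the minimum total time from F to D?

Candidate routes:
F - J - C - D: 4+1+8 = 13
F - G - J - C - D: 4+6+1+8 = 19
F - G - I - D: 4+2+9 = 15
F - J - B - I - D: 4+1+5+9 = 19
Cheapest is F - J - C - D at 13 min.

13 min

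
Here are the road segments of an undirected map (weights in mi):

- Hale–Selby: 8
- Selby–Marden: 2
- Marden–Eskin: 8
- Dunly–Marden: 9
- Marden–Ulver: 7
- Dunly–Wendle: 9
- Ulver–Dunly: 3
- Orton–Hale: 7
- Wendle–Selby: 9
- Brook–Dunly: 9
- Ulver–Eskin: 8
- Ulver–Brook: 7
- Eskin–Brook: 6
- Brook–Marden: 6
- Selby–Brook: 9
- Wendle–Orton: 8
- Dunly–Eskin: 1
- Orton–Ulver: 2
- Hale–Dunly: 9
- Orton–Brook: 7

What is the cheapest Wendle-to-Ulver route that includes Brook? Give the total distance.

Shortest Wendle→Brook: Wendle → Orton → Brook = 15
Best Brook to Ulver: Brook → Ulver costing 7
Total via Brook: 15 + 7 = 22 mi.

22 mi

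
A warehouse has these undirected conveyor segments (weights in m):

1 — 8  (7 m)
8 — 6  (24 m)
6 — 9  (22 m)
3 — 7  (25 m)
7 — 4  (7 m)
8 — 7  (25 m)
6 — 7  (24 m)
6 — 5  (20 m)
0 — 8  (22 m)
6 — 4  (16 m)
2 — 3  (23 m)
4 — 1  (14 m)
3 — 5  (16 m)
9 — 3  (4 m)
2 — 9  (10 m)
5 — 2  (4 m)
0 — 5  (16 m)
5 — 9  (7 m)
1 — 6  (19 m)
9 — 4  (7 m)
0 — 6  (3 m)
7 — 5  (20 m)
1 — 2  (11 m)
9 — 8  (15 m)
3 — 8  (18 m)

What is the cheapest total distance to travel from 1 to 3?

25 m

Running Dijkstra from 1:
1: 0
8: 7  (via 1)
2: 11  (via 1)
4: 14  (via 1)
5: 15  (via 2)
6: 19  (via 1)
7: 21  (via 4)
9: 21  (via 2)
0: 22  (via 6)
3: 25  (via 8)
Shortest route: 1 → 8 → 3 = 25 m.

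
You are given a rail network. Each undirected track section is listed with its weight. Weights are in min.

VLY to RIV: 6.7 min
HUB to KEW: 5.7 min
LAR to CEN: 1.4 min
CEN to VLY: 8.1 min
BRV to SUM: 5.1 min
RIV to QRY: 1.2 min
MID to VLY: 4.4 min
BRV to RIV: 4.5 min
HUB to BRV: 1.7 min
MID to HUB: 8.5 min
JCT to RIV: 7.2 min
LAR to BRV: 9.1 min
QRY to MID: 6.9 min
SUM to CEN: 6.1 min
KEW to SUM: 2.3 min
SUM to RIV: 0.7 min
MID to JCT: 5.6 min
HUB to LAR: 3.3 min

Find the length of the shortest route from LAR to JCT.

Enumerating some paths:
LAR → CEN → SUM → RIV → JCT: 1.4+6.1+0.7+7.2 = 15.4
LAR → HUB → BRV → RIV → JCT: 3.3+1.7+4.5+7.2 = 16.7
LAR → HUB → MID → JCT: 3.3+8.5+5.6 = 17.4
The minimum is 15.4 min via LAR → CEN → SUM → RIV → JCT.

15.4 min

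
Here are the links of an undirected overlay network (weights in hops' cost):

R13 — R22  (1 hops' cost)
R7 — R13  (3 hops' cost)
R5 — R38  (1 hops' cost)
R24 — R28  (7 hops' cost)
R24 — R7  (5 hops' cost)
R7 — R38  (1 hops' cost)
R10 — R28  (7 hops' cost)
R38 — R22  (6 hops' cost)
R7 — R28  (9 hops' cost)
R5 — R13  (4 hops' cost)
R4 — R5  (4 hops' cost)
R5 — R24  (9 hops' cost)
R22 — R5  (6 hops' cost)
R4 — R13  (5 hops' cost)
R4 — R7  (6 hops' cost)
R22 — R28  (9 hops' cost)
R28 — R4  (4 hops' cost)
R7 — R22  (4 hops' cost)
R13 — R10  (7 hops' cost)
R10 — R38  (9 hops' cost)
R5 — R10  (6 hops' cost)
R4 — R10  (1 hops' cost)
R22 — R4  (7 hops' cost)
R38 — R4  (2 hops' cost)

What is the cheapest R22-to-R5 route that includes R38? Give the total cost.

Best R22 to R38: R22 → R7 → R38 costing 5
Shortest R38→R5: R38 → R5 = 1
Total via R38: 5 + 1 = 6 hops' cost.

6 hops' cost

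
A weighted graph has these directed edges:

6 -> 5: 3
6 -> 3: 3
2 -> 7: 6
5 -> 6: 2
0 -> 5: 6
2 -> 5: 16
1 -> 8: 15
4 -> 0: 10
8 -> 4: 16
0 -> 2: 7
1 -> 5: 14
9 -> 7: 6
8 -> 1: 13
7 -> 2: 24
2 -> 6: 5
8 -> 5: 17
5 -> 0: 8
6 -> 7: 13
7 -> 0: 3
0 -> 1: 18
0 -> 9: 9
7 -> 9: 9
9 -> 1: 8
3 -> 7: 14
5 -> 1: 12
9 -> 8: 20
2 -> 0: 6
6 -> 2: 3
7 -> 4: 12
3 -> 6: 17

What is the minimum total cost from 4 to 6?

18

Compare a few routes:
4 - 0 - 2 - 6: 10+7+5 = 22
4 - 0 - 5 - 6: 10+6+2 = 18
4 - 0 - 2 - 5 - 6: 10+7+16+2 = 35
The minimum is 18 via 4 - 0 - 5 - 6.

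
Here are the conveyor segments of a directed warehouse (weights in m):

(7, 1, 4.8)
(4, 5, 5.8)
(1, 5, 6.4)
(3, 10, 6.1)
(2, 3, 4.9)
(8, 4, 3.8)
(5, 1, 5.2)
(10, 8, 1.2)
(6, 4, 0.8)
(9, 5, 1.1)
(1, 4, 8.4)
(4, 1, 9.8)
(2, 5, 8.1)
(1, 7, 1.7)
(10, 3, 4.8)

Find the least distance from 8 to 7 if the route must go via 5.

16.5 m

Shortest 8→5: 8–4–5 = 9.6
Shortest 5→7: 5–1–7 = 6.9
Total via 5: 9.6 + 6.9 = 16.5 m.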